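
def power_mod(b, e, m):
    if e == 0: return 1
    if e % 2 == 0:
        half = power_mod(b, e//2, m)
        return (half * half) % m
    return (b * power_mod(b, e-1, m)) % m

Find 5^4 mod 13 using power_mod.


power_mod(5, 4, 13): e is even, compute power_mod(5, 2, 13)
  power_mod(5, 2, 13): e is even, compute power_mod(5, 1, 13)
    power_mod(5, 1, 13): e is odd, compute power_mod(5, 0, 13)
      power_mod(5, 0, 13) = 1
    (5 * 1) % 13 = 5
  half=5, (5*5) % 13 = 12
half=12, (12*12) % 13 = 1

1


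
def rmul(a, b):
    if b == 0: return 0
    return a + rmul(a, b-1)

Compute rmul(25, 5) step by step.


rmul(25, 5) = 25 + rmul(25, 4)
rmul(25, 4) = 25 + rmul(25, 3)
rmul(25, 3) = 25 + rmul(25, 2)
rmul(25, 2) = 25 + rmul(25, 1)
rmul(25, 1) = 25 + rmul(25, 0)
rmul(25, 0) = 0  (base case)
Total: 25 + 25 + 25 + 25 + 25 + 0 = 125

125


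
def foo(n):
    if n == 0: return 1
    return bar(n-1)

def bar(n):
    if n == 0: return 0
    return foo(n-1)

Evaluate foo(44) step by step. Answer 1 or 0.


foo(44) = bar(43)
bar(43) = foo(42)
foo(42) = bar(41)
bar(41) = foo(40)
foo(40) = bar(39)
bar(39) = foo(38)
foo(38) = bar(37)
bar(37) = foo(36)
foo(36) = bar(35)
bar(35) = foo(34)
foo(34) = bar(33)
bar(33) = foo(32)
foo(32) = bar(31)
bar(31) = foo(30)
foo(30) = bar(29)
bar(29) = foo(28)
foo(28) = bar(27)
bar(27) = foo(26)
foo(26) = bar(25)
bar(25) = foo(24)
foo(24) = bar(23)
bar(23) = foo(22)
foo(22) = bar(21)
bar(21) = foo(20)
foo(20) = bar(19)
bar(19) = foo(18)
foo(18) = bar(17)
bar(17) = foo(16)
foo(16) = bar(15)
bar(15) = foo(14)
foo(14) = bar(13)
bar(13) = foo(12)
foo(12) = bar(11)
bar(11) = foo(10)
foo(10) = bar(9)
bar(9) = foo(8)
foo(8) = bar(7)
bar(7) = foo(6)
foo(6) = bar(5)
bar(5) = foo(4)
foo(4) = bar(3)
bar(3) = foo(2)
foo(2) = bar(1)
bar(1) = foo(0)
foo(0) = 1  (base case)
Result: 1

1


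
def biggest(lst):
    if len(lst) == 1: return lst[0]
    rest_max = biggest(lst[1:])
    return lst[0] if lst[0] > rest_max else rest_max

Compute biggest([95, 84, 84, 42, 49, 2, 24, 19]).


biggest([95, 84, 84, 42, 49, 2, 24, 19]): compare 95 with biggest([84, 84, 42, 49, 2, 24, 19])
biggest([84, 84, 42, 49, 2, 24, 19]): compare 84 with biggest([84, 42, 49, 2, 24, 19])
biggest([84, 42, 49, 2, 24, 19]): compare 84 with biggest([42, 49, 2, 24, 19])
biggest([42, 49, 2, 24, 19]): compare 42 with biggest([49, 2, 24, 19])
biggest([49, 2, 24, 19]): compare 49 with biggest([2, 24, 19])
biggest([2, 24, 19]): compare 2 with biggest([24, 19])
biggest([24, 19]): compare 24 with biggest([19])
biggest([19]) = 19  (base case)
Compare 24 with 19 -> 24
Compare 2 with 24 -> 24
Compare 49 with 24 -> 49
Compare 42 with 49 -> 49
Compare 84 with 49 -> 84
Compare 84 with 84 -> 84
Compare 95 with 84 -> 95

95


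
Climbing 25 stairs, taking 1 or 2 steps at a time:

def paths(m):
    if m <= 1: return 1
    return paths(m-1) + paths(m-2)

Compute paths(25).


Building up from base cases:
paths(0) = 1
paths(1) = 1
paths(2) = paths(1) + paths(0) = 1 + 1 = 2
paths(3) = paths(2) + paths(1) = 2 + 1 = 3
paths(4) = paths(3) + paths(2) = 3 + 2 = 5
paths(5) = paths(4) + paths(3) = 5 + 3 = 8
paths(6) = paths(5) + paths(4) = 8 + 5 = 13
paths(7) = paths(6) + paths(5) = 13 + 8 = 21
paths(8) = paths(7) + paths(6) = 21 + 13 = 34
paths(9) = paths(8) + paths(7) = 34 + 21 = 55
paths(10) = paths(9) + paths(8) = 55 + 34 = 89
paths(11) = paths(10) + paths(9) = 89 + 55 = 144
paths(12) = paths(11) + paths(10) = 144 + 89 = 233
paths(13) = paths(12) + paths(11) = 233 + 144 = 377
paths(14) = paths(13) + paths(12) = 377 + 233 = 610
paths(15) = paths(14) + paths(13) = 610 + 377 = 987
paths(16) = paths(15) + paths(14) = 987 + 610 = 1597
paths(17) = paths(16) + paths(15) = 1597 + 987 = 2584
paths(18) = paths(17) + paths(16) = 2584 + 1597 = 4181
paths(19) = paths(18) + paths(17) = 4181 + 2584 = 6765
paths(20) = paths(19) + paths(18) = 6765 + 4181 = 10946
paths(21) = paths(20) + paths(19) = 10946 + 6765 = 17711
paths(22) = paths(21) + paths(20) = 17711 + 10946 = 28657
paths(23) = paths(22) + paths(21) = 28657 + 17711 = 46368
paths(24) = paths(23) + paths(22) = 46368 + 28657 = 75025
paths(25) = paths(24) + paths(23) = 75025 + 46368 = 121393

121393


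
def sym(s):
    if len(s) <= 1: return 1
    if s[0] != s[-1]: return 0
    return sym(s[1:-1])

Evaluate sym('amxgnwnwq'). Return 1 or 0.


sym('amxgnwnwq'): s[0]='a' != s[-1]='q' -> return 0
Result: 0 (not a palindrome)

0


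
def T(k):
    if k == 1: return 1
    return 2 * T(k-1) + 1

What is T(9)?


T(9) = 2 * T(8) + 1
T(8) = 2 * T(7) + 1
T(7) = 2 * T(6) + 1
T(6) = 2 * T(5) + 1
T(5) = 2 * T(4) + 1
T(4) = 2 * T(3) + 1
T(3) = 2 * T(2) + 1
T(2) = 2 * T(1) + 1
T(1) = 1  (base case)
T(2) = 2 * 1 + 1 = 3
T(3) = 2 * 3 + 1 = 7
T(4) = 2 * 7 + 1 = 15
T(5) = 2 * 15 + 1 = 31
T(6) = 2 * 31 + 1 = 63
T(7) = 2 * 63 + 1 = 127
T(8) = 2 * 127 + 1 = 255
T(9) = 2 * 255 + 1 = 511

511


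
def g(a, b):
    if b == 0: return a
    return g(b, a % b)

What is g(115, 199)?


g(115, 199) = g(199, 115)
g(199, 115) = g(115, 84)
g(115, 84) = g(84, 31)
g(84, 31) = g(31, 22)
g(31, 22) = g(22, 9)
g(22, 9) = g(9, 4)
g(9, 4) = g(4, 1)
g(4, 1) = g(1, 0)
g(1, 0) = 1  (base case)

1


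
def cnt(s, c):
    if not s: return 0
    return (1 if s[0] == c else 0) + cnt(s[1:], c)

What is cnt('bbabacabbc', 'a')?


s[0]='b' != 'a' -> 0
s[0]='b' != 'a' -> 0
s[0]='a' == 'a' -> 1
s[0]='b' != 'a' -> 0
s[0]='a' == 'a' -> 1
s[0]='c' != 'a' -> 0
s[0]='a' == 'a' -> 1
s[0]='b' != 'a' -> 0
s[0]='b' != 'a' -> 0
s[0]='c' != 'a' -> 0
Sum: 0 + 0 + 1 + 0 + 1 + 0 + 1 + 0 + 0 + 0 = 3

3


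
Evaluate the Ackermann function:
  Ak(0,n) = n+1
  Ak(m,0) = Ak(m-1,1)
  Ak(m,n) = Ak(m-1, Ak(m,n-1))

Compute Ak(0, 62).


Ak(0, 62) = 63
Result: Ak(0, 62) = 63

63


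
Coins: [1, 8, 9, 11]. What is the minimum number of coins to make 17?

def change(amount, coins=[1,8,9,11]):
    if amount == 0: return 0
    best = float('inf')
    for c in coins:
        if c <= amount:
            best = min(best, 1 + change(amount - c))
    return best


Building up with DP:
change(0) = 0
change(1) = min(1+change(0)=1+0=1) = 1
change(2) = min(1+change(1)=1+1=2) = 2
change(3) = min(1+change(2)=1+2=3) = 3
change(4) = min(1+change(3)=1+3=4) = 4
change(5) = min(1+change(4)=1+4=5) = 5
change(6) = min(1+change(5)=1+5=6) = 6
change(7) = min(1+change(6)=1+6=7) = 7
change(8) = min(1+change(7)=1+7=8, 1+change(0)=1+0=1) = 1
change(9) = min(1+change(8)=1+1=2, 1+change(1)=1+1=2, 1+change(0)=1+0=1) = 1
change(10) = min(1+change(9)=1+1=2, 1+change(2)=1+2=3, 1+change(1)=1+1=2) = 2
change(11) = min(1+change(10)=1+2=3, 1+change(3)=1+3=4, 1+change(2)=1+2=3, 1+change(0)=1+0=1) = 1
change(12) = min(1+change(11)=1+1=2, 1+change(4)=1+4=5, 1+change(3)=1+3=4, 1+change(1)=1+1=2) = 2
change(13) = min(1+change(12)=1+2=3, 1+change(5)=1+5=6, 1+change(4)=1+4=5, 1+change(2)=1+2=3) = 3
change(14) = min(1+change(13)=1+3=4, 1+change(6)=1+6=7, 1+change(5)=1+5=6, 1+change(3)=1+3=4) = 4
change(15) = min(1+change(14)=1+4=5, 1+change(7)=1+7=8, 1+change(6)=1+6=7, 1+change(4)=1+4=5) = 5
change(16) = min(1+change(15)=1+5=6, 1+change(8)=1+1=2, 1+change(7)=1+7=8, 1+change(5)=1+5=6) = 2
change(17) = min(1+change(16)=1+2=3, 1+change(9)=1+1=2, 1+change(8)=1+1=2, 1+change(6)=1+6=7) = 2

2


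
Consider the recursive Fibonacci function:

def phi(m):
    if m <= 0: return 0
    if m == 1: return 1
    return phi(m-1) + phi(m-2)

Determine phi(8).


Computing phi(8) bottom-up:
phi(0) = 0
phi(1) = 1
phi(2) = phi(1) + phi(0) = 1 + 0 = 1
phi(3) = phi(2) + phi(1) = 1 + 1 = 2
phi(4) = phi(3) + phi(2) = 2 + 1 = 3
phi(5) = phi(4) + phi(3) = 3 + 2 = 5
phi(6) = phi(5) + phi(4) = 5 + 3 = 8
phi(7) = phi(6) + phi(5) = 8 + 5 = 13
phi(8) = phi(7) + phi(6) = 13 + 8 = 21

21


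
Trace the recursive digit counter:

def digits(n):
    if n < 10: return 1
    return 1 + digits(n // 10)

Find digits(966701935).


digits(966701935) = 1 + digits(96670193)
digits(96670193) = 1 + digits(9667019)
digits(9667019) = 1 + digits(966701)
digits(966701) = 1 + digits(96670)
digits(96670) = 1 + digits(9667)
digits(9667) = 1 + digits(966)
digits(966) = 1 + digits(96)
digits(96) = 1 + digits(9)
digits(9) = 1  (base case: 9 < 10)
Unwinding: 1 + 1 + 1 + 1 + 1 + 1 + 1 + 1 + 1 = 9

9


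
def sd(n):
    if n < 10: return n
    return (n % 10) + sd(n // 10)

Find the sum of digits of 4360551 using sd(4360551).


sd(4360551) = 1 + sd(436055)
sd(436055) = 5 + sd(43605)
sd(43605) = 5 + sd(4360)
sd(4360) = 0 + sd(436)
sd(436) = 6 + sd(43)
sd(43) = 3 + sd(4)
sd(4) = 4  (base case)
Total: 1 + 5 + 5 + 0 + 6 + 3 + 4 = 24

24


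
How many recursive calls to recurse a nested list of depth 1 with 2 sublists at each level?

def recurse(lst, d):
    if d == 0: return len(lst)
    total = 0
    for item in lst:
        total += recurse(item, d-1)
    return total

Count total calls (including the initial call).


At depth 0 (root): 1 call
At depth 1: each of 1 parents calls recurse on 2 children = 2 calls
Total: 1 + 2 = 3

3


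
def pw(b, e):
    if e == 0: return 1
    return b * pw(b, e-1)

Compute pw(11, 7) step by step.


pw(11, 7)
= 11 * pw(11, 6)
= 11 * 11 * pw(11, 5)
= 11 * 11 * 11 * pw(11, 4)
= 11 * 11 * 11 * 11 * pw(11, 3)
= 11 * 11 * 11 * 11 * 11 * pw(11, 2)
= 11 * 11 * 11 * 11 * 11 * 11 * pw(11, 1)
= 11 * 11 * 11 * 11 * 11 * 11 * 11 * pw(11, 0)
= 11 * 11 * 11 * 11 * 11 * 11 * 11 * 1
= 19487171

19487171


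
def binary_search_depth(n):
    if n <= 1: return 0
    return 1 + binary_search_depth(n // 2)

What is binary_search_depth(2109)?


2109 / 2 = 1054
1054 / 2 = 527
527 / 2 = 263
263 / 2 = 131
131 / 2 = 65
65 / 2 = 32
32 / 2 = 16
16 / 2 = 8
8 / 2 = 4
4 / 2 = 2
2 / 2 = 1
Reached 1 after 11 halvings

11


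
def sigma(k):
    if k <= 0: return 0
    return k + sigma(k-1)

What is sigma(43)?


sigma(43)
= 43 + 42 + 41 + 40 + 39 + 38 + 37 + 36 + 35 + 34 + 33 + 32 + 31 + 30 + 29 + 28 + 27 + 26 + 25 + 24 + 23 + 22 + 21 + 20 + 19 + 18 + 17 + 16 + 15 + 14 + 13 + 12 + 11 + 10 + 9 + 8 + 7 + 6 + 5 + 4 + 3 + 2 + 1 + sigma(0)
= 43 + 42 + 41 + 40 + 39 + 38 + 37 + 36 + 35 + 34 + 33 + 32 + 31 + 30 + 29 + 28 + 27 + 26 + 25 + 24 + 23 + 22 + 21 + 20 + 19 + 18 + 17 + 16 + 15 + 14 + 13 + 12 + 11 + 10 + 9 + 8 + 7 + 6 + 5 + 4 + 3 + 2 + 1 + 0
= 946

946


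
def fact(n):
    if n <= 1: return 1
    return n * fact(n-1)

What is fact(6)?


fact(6)
= 6 * fact(5)
= 6 * 5 * fact(4)
= 6 * 5 * 4 * fact(3)
= 6 * 5 * 4 * 3 * fact(2)
= 6 * 5 * 4 * 3 * 2 * fact(1)
= 6 * 5 * 4 * 3 * 2 * 1
= 720

720


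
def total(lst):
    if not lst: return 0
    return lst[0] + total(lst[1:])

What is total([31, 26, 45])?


total([31, 26, 45]) = 31 + total([26, 45])
total([26, 45]) = 26 + total([45])
total([45]) = 45 + total([])
total([]) = 0  (base case)
Total: 31 + 26 + 45 + 0 = 102

102


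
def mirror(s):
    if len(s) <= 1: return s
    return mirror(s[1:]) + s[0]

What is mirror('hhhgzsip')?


mirror('hhhgzsip') = mirror('hhgzsip') + 'h'
mirror('hhgzsip') = mirror('hgzsip') + 'h'
mirror('hgzsip') = mirror('gzsip') + 'h'
mirror('gzsip') = mirror('zsip') + 'g'
mirror('zsip') = mirror('sip') + 'z'
mirror('sip') = mirror('ip') + 's'
mirror('ip') = mirror('p') + 'i'
mirror('p') = 'p'  (base case)
Concatenating: 'p' + 'i' + 's' + 'z' + 'g' + 'h' + 'h' + 'h' = 'piszghhh'

piszghhh


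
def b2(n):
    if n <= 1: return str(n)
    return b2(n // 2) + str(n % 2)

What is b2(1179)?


b2(1179) = b2(589) + '1'
b2(589) = b2(294) + '1'
b2(294) = b2(147) + '0'
b2(147) = b2(73) + '1'
b2(73) = b2(36) + '1'
b2(36) = b2(18) + '0'
b2(18) = b2(9) + '0'
b2(9) = b2(4) + '1'
b2(4) = b2(2) + '0'
b2(2) = b2(1) + '0'
b2(1) = '1'  (base case)
Concatenating: '1' + '0' + '0' + '1' + '0' + '0' + '1' + '1' + '0' + '1' + '1' = '10010011011'

10010011011


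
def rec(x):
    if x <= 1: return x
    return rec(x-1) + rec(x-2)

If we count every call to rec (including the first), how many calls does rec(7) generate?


Let C(n) = total calls for rec(n)
C(0) = 1, C(1) = 1
C(2) = 1 + C(1) + C(0) = 1 + 1 + 1 = 3
C(3) = 1 + C(2) + C(1) = 1 + 3 + 1 = 5
C(4) = 1 + C(3) + C(2) = 1 + 5 + 3 = 9
C(5) = 1 + C(4) + C(3) = 1 + 9 + 5 = 15
C(6) = 1 + C(5) + C(4) = 1 + 15 + 9 = 25
C(7) = 1 + C(6) + C(5) = 1 + 25 + 15 = 41

41


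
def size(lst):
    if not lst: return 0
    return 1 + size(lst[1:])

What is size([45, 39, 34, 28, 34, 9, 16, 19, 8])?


size([45, 39, 34, 28, 34, 9, 16, 19, 8]) = 1 + size([39, 34, 28, 34, 9, 16, 19, 8])
size([39, 34, 28, 34, 9, 16, 19, 8]) = 1 + size([34, 28, 34, 9, 16, 19, 8])
size([34, 28, 34, 9, 16, 19, 8]) = 1 + size([28, 34, 9, 16, 19, 8])
size([28, 34, 9, 16, 19, 8]) = 1 + size([34, 9, 16, 19, 8])
size([34, 9, 16, 19, 8]) = 1 + size([9, 16, 19, 8])
size([9, 16, 19, 8]) = 1 + size([16, 19, 8])
size([16, 19, 8]) = 1 + size([19, 8])
size([19, 8]) = 1 + size([8])
size([8]) = 1 + size([])
size([]) = 0  (base case)
Unwinding: 1 + 1 + 1 + 1 + 1 + 1 + 1 + 1 + 1 + 0 = 9

9


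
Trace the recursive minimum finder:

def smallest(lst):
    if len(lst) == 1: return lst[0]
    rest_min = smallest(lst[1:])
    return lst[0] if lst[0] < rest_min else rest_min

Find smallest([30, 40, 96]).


smallest([30, 40, 96]): compare 30 with smallest([40, 96])
smallest([40, 96]): compare 40 with smallest([96])
smallest([96]) = 96  (base case)
Compare 40 with 96 -> 40
Compare 30 with 40 -> 30

30


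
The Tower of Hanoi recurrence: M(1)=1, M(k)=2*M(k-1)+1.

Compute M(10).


M(10) = 2 * M(9) + 1
M(9) = 2 * M(8) + 1
M(8) = 2 * M(7) + 1
M(7) = 2 * M(6) + 1
M(6) = 2 * M(5) + 1
M(5) = 2 * M(4) + 1
M(4) = 2 * M(3) + 1
M(3) = 2 * M(2) + 1
M(2) = 2 * M(1) + 1
M(1) = 1  (base case)
M(2) = 2 * 1 + 1 = 3
M(3) = 2 * 3 + 1 = 7
M(4) = 2 * 7 + 1 = 15
M(5) = 2 * 15 + 1 = 31
M(6) = 2 * 31 + 1 = 63
M(7) = 2 * 63 + 1 = 127
M(8) = 2 * 127 + 1 = 255
M(9) = 2 * 255 + 1 = 511
M(10) = 2 * 511 + 1 = 1023

1023


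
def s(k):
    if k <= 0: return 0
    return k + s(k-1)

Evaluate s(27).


s(27)
= 27 + 26 + 25 + 24 + 23 + 22 + 21 + 20 + 19 + 18 + 17 + 16 + 15 + 14 + 13 + 12 + 11 + 10 + 9 + 8 + 7 + 6 + 5 + 4 + 3 + 2 + 1 + s(0)
= 27 + 26 + 25 + 24 + 23 + 22 + 21 + 20 + 19 + 18 + 17 + 16 + 15 + 14 + 13 + 12 + 11 + 10 + 9 + 8 + 7 + 6 + 5 + 4 + 3 + 2 + 1 + 0
= 378

378


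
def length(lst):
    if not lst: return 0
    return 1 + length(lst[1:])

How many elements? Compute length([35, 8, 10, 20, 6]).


length([35, 8, 10, 20, 6]) = 1 + length([8, 10, 20, 6])
length([8, 10, 20, 6]) = 1 + length([10, 20, 6])
length([10, 20, 6]) = 1 + length([20, 6])
length([20, 6]) = 1 + length([6])
length([6]) = 1 + length([])
length([]) = 0  (base case)
Unwinding: 1 + 1 + 1 + 1 + 1 + 0 = 5

5


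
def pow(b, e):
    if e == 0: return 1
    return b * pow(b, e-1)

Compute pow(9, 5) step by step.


pow(9, 5)
= 9 * pow(9, 4)
= 9 * 9 * pow(9, 3)
= 9 * 9 * 9 * pow(9, 2)
= 9 * 9 * 9 * 9 * pow(9, 1)
= 9 * 9 * 9 * 9 * 9 * pow(9, 0)
= 9 * 9 * 9 * 9 * 9 * 1
= 59049

59049


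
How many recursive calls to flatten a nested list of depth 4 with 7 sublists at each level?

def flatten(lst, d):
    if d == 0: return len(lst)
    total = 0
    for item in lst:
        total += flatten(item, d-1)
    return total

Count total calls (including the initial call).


At depth 0 (root): 1 call
At depth 1: each of 1 parents calls flatten on 7 children = 7 calls
At depth 2: each of 7 parents calls flatten on 7 children = 49 calls
At depth 3: each of 49 parents calls flatten on 7 children = 343 calls
At depth 4: each of 343 parents calls flatten on 7 children = 2401 calls
Total: 1 + 7 + 49 + 343 + 2401 = 2801

2801


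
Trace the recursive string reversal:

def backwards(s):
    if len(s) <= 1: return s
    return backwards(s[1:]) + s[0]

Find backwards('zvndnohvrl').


backwards('zvndnohvrl') = backwards('vndnohvrl') + 'z'
backwards('vndnohvrl') = backwards('ndnohvrl') + 'v'
backwards('ndnohvrl') = backwards('dnohvrl') + 'n'
backwards('dnohvrl') = backwards('nohvrl') + 'd'
backwards('nohvrl') = backwards('ohvrl') + 'n'
backwards('ohvrl') = backwards('hvrl') + 'o'
backwards('hvrl') = backwards('vrl') + 'h'
backwards('vrl') = backwards('rl') + 'v'
backwards('rl') = backwards('l') + 'r'
backwards('l') = 'l'  (base case)
Concatenating: 'l' + 'r' + 'v' + 'h' + 'o' + 'n' + 'd' + 'n' + 'v' + 'z' = 'lrvhondnvz'

lrvhondnvz


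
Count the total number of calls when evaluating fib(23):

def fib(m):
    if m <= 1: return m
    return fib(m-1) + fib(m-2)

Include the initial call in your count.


Let C(n) = total calls for fib(n)
C(0) = 1, C(1) = 1
C(2) = 1 + C(1) + C(0) = 1 + 1 + 1 = 3
C(3) = 1 + C(2) + C(1) = 1 + 3 + 1 = 5
C(4) = 1 + C(3) + C(2) = 1 + 5 + 3 = 9
C(5) = 1 + C(4) + C(3) = 1 + 9 + 5 = 15
C(6) = 1 + C(5) + C(4) = 1 + 15 + 9 = 25
C(7) = 1 + C(6) + C(5) = 1 + 25 + 15 = 41
C(8) = 1 + C(7) + C(6) = 1 + 41 + 25 = 67
C(9) = 1 + C(8) + C(7) = 1 + 67 + 41 = 109
C(10) = 1 + C(9) + C(8) = 1 + 109 + 67 = 177
C(11) = 1 + C(10) + C(9) = 1 + 177 + 109 = 287
C(12) = 1 + C(11) + C(10) = 1 + 287 + 177 = 465
C(13) = 1 + C(12) + C(11) = 1 + 465 + 287 = 753
C(14) = 1 + C(13) + C(12) = 1 + 753 + 465 = 1219
C(15) = 1 + C(14) + C(13) = 1 + 1219 + 753 = 1973
C(16) = 1 + C(15) + C(14) = 1 + 1973 + 1219 = 3193
C(17) = 1 + C(16) + C(15) = 1 + 3193 + 1973 = 5167
C(18) = 1 + C(17) + C(16) = 1 + 5167 + 3193 = 8361
C(19) = 1 + C(18) + C(17) = 1 + 8361 + 5167 = 13529
C(20) = 1 + C(19) + C(18) = 1 + 13529 + 8361 = 21891
C(21) = 1 + C(20) + C(19) = 1 + 21891 + 13529 = 35421
C(22) = 1 + C(21) + C(20) = 1 + 35421 + 21891 = 57313
C(23) = 1 + C(22) + C(21) = 1 + 57313 + 35421 = 92735

92735


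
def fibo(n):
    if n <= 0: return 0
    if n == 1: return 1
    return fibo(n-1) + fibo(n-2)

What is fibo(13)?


Computing fibo(13) bottom-up:
fibo(0) = 0
fibo(1) = 1
fibo(2) = fibo(1) + fibo(0) = 1 + 0 = 1
fibo(3) = fibo(2) + fibo(1) = 1 + 1 = 2
fibo(4) = fibo(3) + fibo(2) = 2 + 1 = 3
fibo(5) = fibo(4) + fibo(3) = 3 + 2 = 5
fibo(6) = fibo(5) + fibo(4) = 5 + 3 = 8
fibo(7) = fibo(6) + fibo(5) = 8 + 5 = 13
fibo(8) = fibo(7) + fibo(6) = 13 + 8 = 21
fibo(9) = fibo(8) + fibo(7) = 21 + 13 = 34
fibo(10) = fibo(9) + fibo(8) = 34 + 21 = 55
fibo(11) = fibo(10) + fibo(9) = 55 + 34 = 89
fibo(12) = fibo(11) + fibo(10) = 89 + 55 = 144
fibo(13) = fibo(12) + fibo(11) = 144 + 89 = 233

233


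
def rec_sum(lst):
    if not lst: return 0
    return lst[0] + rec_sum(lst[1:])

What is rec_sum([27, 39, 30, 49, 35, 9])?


rec_sum([27, 39, 30, 49, 35, 9]) = 27 + rec_sum([39, 30, 49, 35, 9])
rec_sum([39, 30, 49, 35, 9]) = 39 + rec_sum([30, 49, 35, 9])
rec_sum([30, 49, 35, 9]) = 30 + rec_sum([49, 35, 9])
rec_sum([49, 35, 9]) = 49 + rec_sum([35, 9])
rec_sum([35, 9]) = 35 + rec_sum([9])
rec_sum([9]) = 9 + rec_sum([])
rec_sum([]) = 0  (base case)
Total: 27 + 39 + 30 + 49 + 35 + 9 + 0 = 189

189


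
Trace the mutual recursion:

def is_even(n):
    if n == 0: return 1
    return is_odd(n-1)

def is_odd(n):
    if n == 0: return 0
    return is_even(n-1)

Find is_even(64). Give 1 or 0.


is_even(64) = is_odd(63)
is_odd(63) = is_even(62)
is_even(62) = is_odd(61)
is_odd(61) = is_even(60)
is_even(60) = is_odd(59)
is_odd(59) = is_even(58)
is_even(58) = is_odd(57)
is_odd(57) = is_even(56)
is_even(56) = is_odd(55)
is_odd(55) = is_even(54)
is_even(54) = is_odd(53)
is_odd(53) = is_even(52)
is_even(52) = is_odd(51)
is_odd(51) = is_even(50)
is_even(50) = is_odd(49)
is_odd(49) = is_even(48)
is_even(48) = is_odd(47)
is_odd(47) = is_even(46)
is_even(46) = is_odd(45)
is_odd(45) = is_even(44)
is_even(44) = is_odd(43)
is_odd(43) = is_even(42)
is_even(42) = is_odd(41)
is_odd(41) = is_even(40)
is_even(40) = is_odd(39)
is_odd(39) = is_even(38)
is_even(38) = is_odd(37)
is_odd(37) = is_even(36)
is_even(36) = is_odd(35)
is_odd(35) = is_even(34)
is_even(34) = is_odd(33)
is_odd(33) = is_even(32)
is_even(32) = is_odd(31)
is_odd(31) = is_even(30)
is_even(30) = is_odd(29)
is_odd(29) = is_even(28)
is_even(28) = is_odd(27)
is_odd(27) = is_even(26)
is_even(26) = is_odd(25)
is_odd(25) = is_even(24)
is_even(24) = is_odd(23)
is_odd(23) = is_even(22)
is_even(22) = is_odd(21)
is_odd(21) = is_even(20)
is_even(20) = is_odd(19)
is_odd(19) = is_even(18)
is_even(18) = is_odd(17)
is_odd(17) = is_even(16)
is_even(16) = is_odd(15)
is_odd(15) = is_even(14)
is_even(14) = is_odd(13)
is_odd(13) = is_even(12)
is_even(12) = is_odd(11)
is_odd(11) = is_even(10)
is_even(10) = is_odd(9)
is_odd(9) = is_even(8)
is_even(8) = is_odd(7)
is_odd(7) = is_even(6)
is_even(6) = is_odd(5)
is_odd(5) = is_even(4)
is_even(4) = is_odd(3)
is_odd(3) = is_even(2)
is_even(2) = is_odd(1)
is_odd(1) = is_even(0)
is_even(0) = 1  (base case)
Result: 1

1


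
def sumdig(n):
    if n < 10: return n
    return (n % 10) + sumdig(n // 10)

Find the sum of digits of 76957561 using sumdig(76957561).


sumdig(76957561) = 1 + sumdig(7695756)
sumdig(7695756) = 6 + sumdig(769575)
sumdig(769575) = 5 + sumdig(76957)
sumdig(76957) = 7 + sumdig(7695)
sumdig(7695) = 5 + sumdig(769)
sumdig(769) = 9 + sumdig(76)
sumdig(76) = 6 + sumdig(7)
sumdig(7) = 7  (base case)
Total: 1 + 6 + 5 + 7 + 5 + 9 + 6 + 7 = 46

46


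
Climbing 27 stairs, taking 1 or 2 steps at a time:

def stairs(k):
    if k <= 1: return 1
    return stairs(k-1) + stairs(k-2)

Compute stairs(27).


Building up from base cases:
stairs(0) = 1
stairs(1) = 1
stairs(2) = stairs(1) + stairs(0) = 1 + 1 = 2
stairs(3) = stairs(2) + stairs(1) = 2 + 1 = 3
stairs(4) = stairs(3) + stairs(2) = 3 + 2 = 5
stairs(5) = stairs(4) + stairs(3) = 5 + 3 = 8
stairs(6) = stairs(5) + stairs(4) = 8 + 5 = 13
stairs(7) = stairs(6) + stairs(5) = 13 + 8 = 21
stairs(8) = stairs(7) + stairs(6) = 21 + 13 = 34
stairs(9) = stairs(8) + stairs(7) = 34 + 21 = 55
stairs(10) = stairs(9) + stairs(8) = 55 + 34 = 89
stairs(11) = stairs(10) + stairs(9) = 89 + 55 = 144
stairs(12) = stairs(11) + stairs(10) = 144 + 89 = 233
stairs(13) = stairs(12) + stairs(11) = 233 + 144 = 377
stairs(14) = stairs(13) + stairs(12) = 377 + 233 = 610
stairs(15) = stairs(14) + stairs(13) = 610 + 377 = 987
stairs(16) = stairs(15) + stairs(14) = 987 + 610 = 1597
stairs(17) = stairs(16) + stairs(15) = 1597 + 987 = 2584
stairs(18) = stairs(17) + stairs(16) = 2584 + 1597 = 4181
stairs(19) = stairs(18) + stairs(17) = 4181 + 2584 = 6765
stairs(20) = stairs(19) + stairs(18) = 6765 + 4181 = 10946
stairs(21) = stairs(20) + stairs(19) = 10946 + 6765 = 17711
stairs(22) = stairs(21) + stairs(20) = 17711 + 10946 = 28657
stairs(23) = stairs(22) + stairs(21) = 28657 + 17711 = 46368
stairs(24) = stairs(23) + stairs(22) = 46368 + 28657 = 75025
stairs(25) = stairs(24) + stairs(23) = 75025 + 46368 = 121393
stairs(26) = stairs(25) + stairs(24) = 121393 + 75025 = 196418
stairs(27) = stairs(26) + stairs(25) = 196418 + 121393 = 317811

317811


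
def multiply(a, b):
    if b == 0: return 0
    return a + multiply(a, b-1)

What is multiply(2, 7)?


multiply(2, 7) = 2 + multiply(2, 6)
multiply(2, 6) = 2 + multiply(2, 5)
multiply(2, 5) = 2 + multiply(2, 4)
multiply(2, 4) = 2 + multiply(2, 3)
multiply(2, 3) = 2 + multiply(2, 2)
multiply(2, 2) = 2 + multiply(2, 1)
multiply(2, 1) = 2 + multiply(2, 0)
multiply(2, 0) = 0  (base case)
Total: 2 + 2 + 2 + 2 + 2 + 2 + 2 + 0 = 14

14


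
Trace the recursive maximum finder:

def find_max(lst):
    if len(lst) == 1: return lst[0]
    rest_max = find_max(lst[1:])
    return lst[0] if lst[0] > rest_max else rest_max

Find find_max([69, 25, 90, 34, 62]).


find_max([69, 25, 90, 34, 62]): compare 69 with find_max([25, 90, 34, 62])
find_max([25, 90, 34, 62]): compare 25 with find_max([90, 34, 62])
find_max([90, 34, 62]): compare 90 with find_max([34, 62])
find_max([34, 62]): compare 34 with find_max([62])
find_max([62]) = 62  (base case)
Compare 34 with 62 -> 62
Compare 90 with 62 -> 90
Compare 25 with 90 -> 90
Compare 69 with 90 -> 90

90


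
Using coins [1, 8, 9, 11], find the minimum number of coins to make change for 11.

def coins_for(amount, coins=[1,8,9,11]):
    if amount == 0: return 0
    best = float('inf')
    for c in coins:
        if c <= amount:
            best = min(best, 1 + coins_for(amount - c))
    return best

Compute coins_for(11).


Building up with DP:
coins_for(0) = 0
coins_for(1) = min(1+coins_for(0)=1+0=1) = 1
coins_for(2) = min(1+coins_for(1)=1+1=2) = 2
coins_for(3) = min(1+coins_for(2)=1+2=3) = 3
coins_for(4) = min(1+coins_for(3)=1+3=4) = 4
coins_for(5) = min(1+coins_for(4)=1+4=5) = 5
coins_for(6) = min(1+coins_for(5)=1+5=6) = 6
coins_for(7) = min(1+coins_for(6)=1+6=7) = 7
coins_for(8) = min(1+coins_for(7)=1+7=8, 1+coins_for(0)=1+0=1) = 1
coins_for(9) = min(1+coins_for(8)=1+1=2, 1+coins_for(1)=1+1=2, 1+coins_for(0)=1+0=1) = 1
coins_for(10) = min(1+coins_for(9)=1+1=2, 1+coins_for(2)=1+2=3, 1+coins_for(1)=1+1=2) = 2
coins_for(11) = min(1+coins_for(10)=1+2=3, 1+coins_for(3)=1+3=4, 1+coins_for(2)=1+2=3, 1+coins_for(0)=1+0=1) = 1

1


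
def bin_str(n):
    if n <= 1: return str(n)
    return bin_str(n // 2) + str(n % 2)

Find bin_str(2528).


bin_str(2528) = bin_str(1264) + '0'
bin_str(1264) = bin_str(632) + '0'
bin_str(632) = bin_str(316) + '0'
bin_str(316) = bin_str(158) + '0'
bin_str(158) = bin_str(79) + '0'
bin_str(79) = bin_str(39) + '1'
bin_str(39) = bin_str(19) + '1'
bin_str(19) = bin_str(9) + '1'
bin_str(9) = bin_str(4) + '1'
bin_str(4) = bin_str(2) + '0'
bin_str(2) = bin_str(1) + '0'
bin_str(1) = '1'  (base case)
Concatenating: '1' + '0' + '0' + '1' + '1' + '1' + '1' + '0' + '0' + '0' + '0' + '0' = '100111100000'

100111100000


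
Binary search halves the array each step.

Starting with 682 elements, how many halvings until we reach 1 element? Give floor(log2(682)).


682 / 2 = 341
341 / 2 = 170
170 / 2 = 85
85 / 2 = 42
42 / 2 = 21
21 / 2 = 10
10 / 2 = 5
5 / 2 = 2
2 / 2 = 1
Reached 1 after 9 halvings

9


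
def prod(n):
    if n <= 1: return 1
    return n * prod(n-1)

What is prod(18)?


prod(18)
= 18 * prod(17)
= 18 * 17 * prod(16)
= 18 * 17 * 16 * prod(15)
= 18 * 17 * 16 * 15 * prod(14)
= 18 * 17 * 16 * 15 * 14 * prod(13)
= 18 * 17 * 16 * 15 * 14 * 13 * prod(12)
= 18 * 17 * 16 * 15 * 14 * 13 * 12 * prod(11)
= 18 * 17 * 16 * 15 * 14 * 13 * 12 * 11 * prod(10)
= 18 * 17 * 16 * 15 * 14 * 13 * 12 * 11 * 10 * prod(9)
= 18 * 17 * 16 * 15 * 14 * 13 * 12 * 11 * 10 * 9 * prod(8)
= 18 * 17 * 16 * 15 * 14 * 13 * 12 * 11 * 10 * 9 * 8 * prod(7)
= 18 * 17 * 16 * 15 * 14 * 13 * 12 * 11 * 10 * 9 * 8 * 7 * prod(6)
= 18 * 17 * 16 * 15 * 14 * 13 * 12 * 11 * 10 * 9 * 8 * 7 * 6 * prod(5)
= 18 * 17 * 16 * 15 * 14 * 13 * 12 * 11 * 10 * 9 * 8 * 7 * 6 * 5 * prod(4)
= 18 * 17 * 16 * 15 * 14 * 13 * 12 * 11 * 10 * 9 * 8 * 7 * 6 * 5 * 4 * prod(3)
= 18 * 17 * 16 * 15 * 14 * 13 * 12 * 11 * 10 * 9 * 8 * 7 * 6 * 5 * 4 * 3 * prod(2)
= 18 * 17 * 16 * 15 * 14 * 13 * 12 * 11 * 10 * 9 * 8 * 7 * 6 * 5 * 4 * 3 * 2 * prod(1)
= 18 * 17 * 16 * 15 * 14 * 13 * 12 * 11 * 10 * 9 * 8 * 7 * 6 * 5 * 4 * 3 * 2 * 1
= 6402373705728000

6402373705728000


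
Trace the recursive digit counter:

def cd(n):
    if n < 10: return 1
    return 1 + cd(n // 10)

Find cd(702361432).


cd(702361432) = 1 + cd(70236143)
cd(70236143) = 1 + cd(7023614)
cd(7023614) = 1 + cd(702361)
cd(702361) = 1 + cd(70236)
cd(70236) = 1 + cd(7023)
cd(7023) = 1 + cd(702)
cd(702) = 1 + cd(70)
cd(70) = 1 + cd(7)
cd(7) = 1  (base case: 7 < 10)
Unwinding: 1 + 1 + 1 + 1 + 1 + 1 + 1 + 1 + 1 = 9

9


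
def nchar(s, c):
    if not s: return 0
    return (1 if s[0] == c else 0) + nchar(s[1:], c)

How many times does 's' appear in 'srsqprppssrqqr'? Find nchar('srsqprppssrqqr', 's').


s[0]='s' == 's' -> 1
s[0]='r' != 's' -> 0
s[0]='s' == 's' -> 1
s[0]='q' != 's' -> 0
s[0]='p' != 's' -> 0
s[0]='r' != 's' -> 0
s[0]='p' != 's' -> 0
s[0]='p' != 's' -> 0
s[0]='s' == 's' -> 1
s[0]='s' == 's' -> 1
s[0]='r' != 's' -> 0
s[0]='q' != 's' -> 0
s[0]='q' != 's' -> 0
s[0]='r' != 's' -> 0
Sum: 1 + 0 + 1 + 0 + 0 + 0 + 0 + 0 + 1 + 1 + 0 + 0 + 0 + 0 = 4

4


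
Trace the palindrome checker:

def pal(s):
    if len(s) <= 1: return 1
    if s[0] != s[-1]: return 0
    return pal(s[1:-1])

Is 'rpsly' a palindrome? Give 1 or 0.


pal('rpsly'): s[0]='r' != s[-1]='y' -> return 0
Result: 0 (not a palindrome)

0


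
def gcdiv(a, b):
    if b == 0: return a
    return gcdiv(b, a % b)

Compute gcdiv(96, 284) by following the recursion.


gcdiv(96, 284) = gcdiv(284, 96)
gcdiv(284, 96) = gcdiv(96, 92)
gcdiv(96, 92) = gcdiv(92, 4)
gcdiv(92, 4) = gcdiv(4, 0)
gcdiv(4, 0) = 4  (base case)

4


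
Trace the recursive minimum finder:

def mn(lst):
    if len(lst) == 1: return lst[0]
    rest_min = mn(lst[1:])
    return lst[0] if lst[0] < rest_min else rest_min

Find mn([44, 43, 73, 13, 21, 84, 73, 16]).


mn([44, 43, 73, 13, 21, 84, 73, 16]): compare 44 with mn([43, 73, 13, 21, 84, 73, 16])
mn([43, 73, 13, 21, 84, 73, 16]): compare 43 with mn([73, 13, 21, 84, 73, 16])
mn([73, 13, 21, 84, 73, 16]): compare 73 with mn([13, 21, 84, 73, 16])
mn([13, 21, 84, 73, 16]): compare 13 with mn([21, 84, 73, 16])
mn([21, 84, 73, 16]): compare 21 with mn([84, 73, 16])
mn([84, 73, 16]): compare 84 with mn([73, 16])
mn([73, 16]): compare 73 with mn([16])
mn([16]) = 16  (base case)
Compare 73 with 16 -> 16
Compare 84 with 16 -> 16
Compare 21 with 16 -> 16
Compare 13 with 16 -> 13
Compare 73 with 13 -> 13
Compare 43 with 13 -> 13
Compare 44 with 13 -> 13

13


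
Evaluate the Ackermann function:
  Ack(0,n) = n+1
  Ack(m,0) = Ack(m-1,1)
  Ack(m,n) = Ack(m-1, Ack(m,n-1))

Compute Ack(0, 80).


Ack(0, 80) = 81
Result: Ack(0, 80) = 81

81


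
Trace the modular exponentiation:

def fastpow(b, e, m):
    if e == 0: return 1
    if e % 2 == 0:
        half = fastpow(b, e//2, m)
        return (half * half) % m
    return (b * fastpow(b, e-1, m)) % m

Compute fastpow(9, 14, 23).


fastpow(9, 14, 23): e is even, compute fastpow(9, 7, 23)
  fastpow(9, 7, 23): e is odd, compute fastpow(9, 6, 23)
    fastpow(9, 6, 23): e is even, compute fastpow(9, 3, 23)
      fastpow(9, 3, 23): e is odd, compute fastpow(9, 2, 23)
        fastpow(9, 2, 23): e is even, compute fastpow(9, 1, 23)
          fastpow(9, 1, 23): e is odd, compute fastpow(9, 0, 23)
          fastpow(9, 0, 23) = 1
          (9 * 1) % 23 = 9
        half=9, (9*9) % 23 = 12
      (9 * 12) % 23 = 16
    half=16, (16*16) % 23 = 3
  (9 * 3) % 23 = 4
half=4, (4*4) % 23 = 16

16


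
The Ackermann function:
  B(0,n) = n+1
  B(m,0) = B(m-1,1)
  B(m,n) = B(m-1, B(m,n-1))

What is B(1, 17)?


B(1, 17) = B(0, B(1, 16))
  B(1, 16) = B(0, B(1, 15))
    B(1, 15) = B(0, B(1, 14))
      B(1, 14) = B(0, B(1, 13))
        B(1, 13) = B(0, B(1, 12))
          B(1, 12) = B(0, B(1, 11))
          B(1, 11) = B(0, B(1, 10))
          B(1, 10) = B(0, B(1, 9))
          B(1, 9) = B(0, B(1, 8))
          B(1, 8) = B(0, B(1, 7))
          B(1, 7) = B(0, B(1, 6))
          B(1, 6) = B(0, B(1, 5))
          B(1, 5) = B(0, B(1, 4))
          B(1, 4) = B(0, B(1, 3))
          B(1, 3) = B(0, B(1, 2))
          B(1, 2) = B(0, B(1, 1))
          B(1, 1) = B(0, B(1, 0))
          B(1, 0) = B(0, 1)
          B(0, 1) = 2
            = B(0, 2)
          B(0, 2) = 3
            = B(0, 3)
          B(0, 3) = 4
            = B(0, 4)
          B(0, 4) = 5
... (trace truncated)
Result: B(1, 17) = 19

19


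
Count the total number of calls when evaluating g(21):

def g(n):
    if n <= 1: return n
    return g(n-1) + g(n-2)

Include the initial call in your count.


Let C(n) = total calls for g(n)
C(0) = 1, C(1) = 1
C(2) = 1 + C(1) + C(0) = 1 + 1 + 1 = 3
C(3) = 1 + C(2) + C(1) = 1 + 3 + 1 = 5
C(4) = 1 + C(3) + C(2) = 1 + 5 + 3 = 9
C(5) = 1 + C(4) + C(3) = 1 + 9 + 5 = 15
C(6) = 1 + C(5) + C(4) = 1 + 15 + 9 = 25
C(7) = 1 + C(6) + C(5) = 1 + 25 + 15 = 41
C(8) = 1 + C(7) + C(6) = 1 + 41 + 25 = 67
C(9) = 1 + C(8) + C(7) = 1 + 67 + 41 = 109
C(10) = 1 + C(9) + C(8) = 1 + 109 + 67 = 177
C(11) = 1 + C(10) + C(9) = 1 + 177 + 109 = 287
C(12) = 1 + C(11) + C(10) = 1 + 287 + 177 = 465
C(13) = 1 + C(12) + C(11) = 1 + 465 + 287 = 753
C(14) = 1 + C(13) + C(12) = 1 + 753 + 465 = 1219
C(15) = 1 + C(14) + C(13) = 1 + 1219 + 753 = 1973
C(16) = 1 + C(15) + C(14) = 1 + 1973 + 1219 = 3193
C(17) = 1 + C(16) + C(15) = 1 + 3193 + 1973 = 5167
C(18) = 1 + C(17) + C(16) = 1 + 5167 + 3193 = 8361
C(19) = 1 + C(18) + C(17) = 1 + 8361 + 5167 = 13529
C(20) = 1 + C(19) + C(18) = 1 + 13529 + 8361 = 21891
C(21) = 1 + C(20) + C(19) = 1 + 21891 + 13529 = 35421

35421


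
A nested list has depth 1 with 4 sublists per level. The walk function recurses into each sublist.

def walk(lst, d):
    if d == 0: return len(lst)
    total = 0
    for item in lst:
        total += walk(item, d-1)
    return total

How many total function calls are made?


At depth 0 (root): 1 call
At depth 1: each of 1 parents calls walk on 4 children = 4 calls
Total: 1 + 4 = 5

5


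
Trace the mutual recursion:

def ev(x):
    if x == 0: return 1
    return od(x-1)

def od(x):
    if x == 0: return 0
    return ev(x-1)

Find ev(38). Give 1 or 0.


ev(38) = od(37)
od(37) = ev(36)
ev(36) = od(35)
od(35) = ev(34)
ev(34) = od(33)
od(33) = ev(32)
ev(32) = od(31)
od(31) = ev(30)
ev(30) = od(29)
od(29) = ev(28)
ev(28) = od(27)
od(27) = ev(26)
ev(26) = od(25)
od(25) = ev(24)
ev(24) = od(23)
od(23) = ev(22)
ev(22) = od(21)
od(21) = ev(20)
ev(20) = od(19)
od(19) = ev(18)
ev(18) = od(17)
od(17) = ev(16)
ev(16) = od(15)
od(15) = ev(14)
ev(14) = od(13)
od(13) = ev(12)
ev(12) = od(11)
od(11) = ev(10)
ev(10) = od(9)
od(9) = ev(8)
ev(8) = od(7)
od(7) = ev(6)
ev(6) = od(5)
od(5) = ev(4)
ev(4) = od(3)
od(3) = ev(2)
ev(2) = od(1)
od(1) = ev(0)
ev(0) = 1  (base case)
Result: 1

1


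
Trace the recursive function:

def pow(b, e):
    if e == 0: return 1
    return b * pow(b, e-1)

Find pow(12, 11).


pow(12, 11)
= 12 * pow(12, 10)
= 12 * 12 * pow(12, 9)
= 12 * 12 * 12 * pow(12, 8)
= 12 * 12 * 12 * 12 * pow(12, 7)
= 12 * 12 * 12 * 12 * 12 * pow(12, 6)
= 12 * 12 * 12 * 12 * 12 * 12 * pow(12, 5)
= 12 * 12 * 12 * 12 * 12 * 12 * 12 * pow(12, 4)
= 12 * 12 * 12 * 12 * 12 * 12 * 12 * 12 * pow(12, 3)
= 12 * 12 * 12 * 12 * 12 * 12 * 12 * 12 * 12 * pow(12, 2)
= 12 * 12 * 12 * 12 * 12 * 12 * 12 * 12 * 12 * 12 * pow(12, 1)
= 12 * 12 * 12 * 12 * 12 * 12 * 12 * 12 * 12 * 12 * 12 * pow(12, 0)
= 12 * 12 * 12 * 12 * 12 * 12 * 12 * 12 * 12 * 12 * 12 * 1
= 743008370688

743008370688


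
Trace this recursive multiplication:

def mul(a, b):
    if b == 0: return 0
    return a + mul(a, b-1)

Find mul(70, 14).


mul(70, 14) = 70 + mul(70, 13)
mul(70, 13) = 70 + mul(70, 12)
mul(70, 12) = 70 + mul(70, 11)
mul(70, 11) = 70 + mul(70, 10)
mul(70, 10) = 70 + mul(70, 9)
mul(70, 9) = 70 + mul(70, 8)
mul(70, 8) = 70 + mul(70, 7)
mul(70, 7) = 70 + mul(70, 6)
mul(70, 6) = 70 + mul(70, 5)
mul(70, 5) = 70 + mul(70, 4)
mul(70, 4) = 70 + mul(70, 3)
mul(70, 3) = 70 + mul(70, 2)
mul(70, 2) = 70 + mul(70, 1)
mul(70, 1) = 70 + mul(70, 0)
mul(70, 0) = 0  (base case)
Total: 70 + 70 + 70 + 70 + 70 + 70 + 70 + 70 + 70 + 70 + 70 + 70 + 70 + 70 + 0 = 980

980


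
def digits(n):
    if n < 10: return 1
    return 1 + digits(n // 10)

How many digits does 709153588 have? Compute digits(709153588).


digits(709153588) = 1 + digits(70915358)
digits(70915358) = 1 + digits(7091535)
digits(7091535) = 1 + digits(709153)
digits(709153) = 1 + digits(70915)
digits(70915) = 1 + digits(7091)
digits(7091) = 1 + digits(709)
digits(709) = 1 + digits(70)
digits(70) = 1 + digits(7)
digits(7) = 1  (base case: 7 < 10)
Unwinding: 1 + 1 + 1 + 1 + 1 + 1 + 1 + 1 + 1 = 9

9


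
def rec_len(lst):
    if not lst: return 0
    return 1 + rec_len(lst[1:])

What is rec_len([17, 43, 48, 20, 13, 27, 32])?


rec_len([17, 43, 48, 20, 13, 27, 32]) = 1 + rec_len([43, 48, 20, 13, 27, 32])
rec_len([43, 48, 20, 13, 27, 32]) = 1 + rec_len([48, 20, 13, 27, 32])
rec_len([48, 20, 13, 27, 32]) = 1 + rec_len([20, 13, 27, 32])
rec_len([20, 13, 27, 32]) = 1 + rec_len([13, 27, 32])
rec_len([13, 27, 32]) = 1 + rec_len([27, 32])
rec_len([27, 32]) = 1 + rec_len([32])
rec_len([32]) = 1 + rec_len([])
rec_len([]) = 0  (base case)
Unwinding: 1 + 1 + 1 + 1 + 1 + 1 + 1 + 0 = 7

7


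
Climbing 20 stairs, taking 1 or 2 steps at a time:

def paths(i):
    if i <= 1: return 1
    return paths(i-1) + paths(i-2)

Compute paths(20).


Building up from base cases:
paths(0) = 1
paths(1) = 1
paths(2) = paths(1) + paths(0) = 1 + 1 = 2
paths(3) = paths(2) + paths(1) = 2 + 1 = 3
paths(4) = paths(3) + paths(2) = 3 + 2 = 5
paths(5) = paths(4) + paths(3) = 5 + 3 = 8
paths(6) = paths(5) + paths(4) = 8 + 5 = 13
paths(7) = paths(6) + paths(5) = 13 + 8 = 21
paths(8) = paths(7) + paths(6) = 21 + 13 = 34
paths(9) = paths(8) + paths(7) = 34 + 21 = 55
paths(10) = paths(9) + paths(8) = 55 + 34 = 89
paths(11) = paths(10) + paths(9) = 89 + 55 = 144
paths(12) = paths(11) + paths(10) = 144 + 89 = 233
paths(13) = paths(12) + paths(11) = 233 + 144 = 377
paths(14) = paths(13) + paths(12) = 377 + 233 = 610
paths(15) = paths(14) + paths(13) = 610 + 377 = 987
paths(16) = paths(15) + paths(14) = 987 + 610 = 1597
paths(17) = paths(16) + paths(15) = 1597 + 987 = 2584
paths(18) = paths(17) + paths(16) = 2584 + 1597 = 4181
paths(19) = paths(18) + paths(17) = 4181 + 2584 = 6765
paths(20) = paths(19) + paths(18) = 6765 + 4181 = 10946

10946


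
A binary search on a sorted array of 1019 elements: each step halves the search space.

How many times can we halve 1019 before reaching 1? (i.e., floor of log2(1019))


1019 / 2 = 509
509 / 2 = 254
254 / 2 = 127
127 / 2 = 63
63 / 2 = 31
31 / 2 = 15
15 / 2 = 7
7 / 2 = 3
3 / 2 = 1
Reached 1 after 9 halvings

9


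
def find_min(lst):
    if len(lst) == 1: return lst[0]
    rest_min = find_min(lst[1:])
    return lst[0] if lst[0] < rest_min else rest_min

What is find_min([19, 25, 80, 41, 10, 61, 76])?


find_min([19, 25, 80, 41, 10, 61, 76]): compare 19 with find_min([25, 80, 41, 10, 61, 76])
find_min([25, 80, 41, 10, 61, 76]): compare 25 with find_min([80, 41, 10, 61, 76])
find_min([80, 41, 10, 61, 76]): compare 80 with find_min([41, 10, 61, 76])
find_min([41, 10, 61, 76]): compare 41 with find_min([10, 61, 76])
find_min([10, 61, 76]): compare 10 with find_min([61, 76])
find_min([61, 76]): compare 61 with find_min([76])
find_min([76]) = 76  (base case)
Compare 61 with 76 -> 61
Compare 10 with 61 -> 10
Compare 41 with 10 -> 10
Compare 80 with 10 -> 10
Compare 25 with 10 -> 10
Compare 19 with 10 -> 10

10


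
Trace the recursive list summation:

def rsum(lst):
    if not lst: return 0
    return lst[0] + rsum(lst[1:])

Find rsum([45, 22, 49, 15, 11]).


rsum([45, 22, 49, 15, 11]) = 45 + rsum([22, 49, 15, 11])
rsum([22, 49, 15, 11]) = 22 + rsum([49, 15, 11])
rsum([49, 15, 11]) = 49 + rsum([15, 11])
rsum([15, 11]) = 15 + rsum([11])
rsum([11]) = 11 + rsum([])
rsum([]) = 0  (base case)
Total: 45 + 22 + 49 + 15 + 11 + 0 = 142

142


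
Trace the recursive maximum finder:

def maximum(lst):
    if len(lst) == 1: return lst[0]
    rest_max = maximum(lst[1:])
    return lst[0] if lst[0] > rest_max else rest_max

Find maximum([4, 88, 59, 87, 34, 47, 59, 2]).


maximum([4, 88, 59, 87, 34, 47, 59, 2]): compare 4 with maximum([88, 59, 87, 34, 47, 59, 2])
maximum([88, 59, 87, 34, 47, 59, 2]): compare 88 with maximum([59, 87, 34, 47, 59, 2])
maximum([59, 87, 34, 47, 59, 2]): compare 59 with maximum([87, 34, 47, 59, 2])
maximum([87, 34, 47, 59, 2]): compare 87 with maximum([34, 47, 59, 2])
maximum([34, 47, 59, 2]): compare 34 with maximum([47, 59, 2])
maximum([47, 59, 2]): compare 47 with maximum([59, 2])
maximum([59, 2]): compare 59 with maximum([2])
maximum([2]) = 2  (base case)
Compare 59 with 2 -> 59
Compare 47 with 59 -> 59
Compare 34 with 59 -> 59
Compare 87 with 59 -> 87
Compare 59 with 87 -> 87
Compare 88 with 87 -> 88
Compare 4 with 88 -> 88

88


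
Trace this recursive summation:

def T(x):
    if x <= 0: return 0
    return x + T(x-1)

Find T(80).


T(80)
= 80 + 79 + 78 + 77 + 76 + 75 + 74 + 73 + 72 + 71 + 70 + 69 + 68 + 67 + 66 + 65 + 64 + 63 + 62 + 61 + 60 + 59 + 58 + 57 + 56 + 55 + 54 + 53 + 52 + 51 + 50 + 49 + 48 + 47 + 46 + 45 + 44 + 43 + 42 + 41 + 40 + 39 + 38 + 37 + 36 + 35 + 34 + 33 + 32 + 31 + 30 + 29 + 28 + 27 + 26 + 25 + 24 + 23 + 22 + 21 + 20 + 19 + 18 + 17 + 16 + 15 + 14 + 13 + 12 + 11 + 10 + 9 + 8 + 7 + 6 + 5 + 4 + 3 + 2 + 1 + T(0)
= 80 + 79 + 78 + 77 + 76 + 75 + 74 + 73 + 72 + 71 + 70 + 69 + 68 + 67 + 66 + 65 + 64 + 63 + 62 + 61 + 60 + 59 + 58 + 57 + 56 + 55 + 54 + 53 + 52 + 51 + 50 + 49 + 48 + 47 + 46 + 45 + 44 + 43 + 42 + 41 + 40 + 39 + 38 + 37 + 36 + 35 + 34 + 33 + 32 + 31 + 30 + 29 + 28 + 27 + 26 + 25 + 24 + 23 + 22 + 21 + 20 + 19 + 18 + 17 + 16 + 15 + 14 + 13 + 12 + 11 + 10 + 9 + 8 + 7 + 6 + 5 + 4 + 3 + 2 + 1 + 0
= 3240

3240
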